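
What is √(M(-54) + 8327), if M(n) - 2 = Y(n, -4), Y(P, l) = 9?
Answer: √8338 ≈ 91.313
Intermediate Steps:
M(n) = 11 (M(n) = 2 + 9 = 11)
√(M(-54) + 8327) = √(11 + 8327) = √8338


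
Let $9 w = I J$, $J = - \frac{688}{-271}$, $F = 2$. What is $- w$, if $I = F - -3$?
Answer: $- \frac{3440}{2439} \approx -1.4104$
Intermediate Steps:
$I = 5$ ($I = 2 - -3 = 2 + 3 = 5$)
$J = \frac{688}{271}$ ($J = \left(-688\right) \left(- \frac{1}{271}\right) = \frac{688}{271} \approx 2.5387$)
$w = \frac{3440}{2439}$ ($w = \frac{5 \cdot \frac{688}{271}}{9} = \frac{1}{9} \cdot \frac{3440}{271} = \frac{3440}{2439} \approx 1.4104$)
$- w = \left(-1\right) \frac{3440}{2439} = - \frac{3440}{2439}$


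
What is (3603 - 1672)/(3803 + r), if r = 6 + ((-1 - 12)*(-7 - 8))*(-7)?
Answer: 1931/2444 ≈ 0.79010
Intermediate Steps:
r = -1359 (r = 6 - 13*(-15)*(-7) = 6 + 195*(-7) = 6 - 1365 = -1359)
(3603 - 1672)/(3803 + r) = (3603 - 1672)/(3803 - 1359) = 1931/2444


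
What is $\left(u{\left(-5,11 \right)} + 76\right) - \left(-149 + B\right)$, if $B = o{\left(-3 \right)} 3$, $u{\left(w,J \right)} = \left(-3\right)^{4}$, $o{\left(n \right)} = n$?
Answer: $315$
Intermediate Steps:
$u{\left(w,J \right)} = 81$
$B = -9$ ($B = \left(-3\right) 3 = -9$)
$\left(u{\left(-5,11 \right)} + 76\right) - \left(-149 + B\right) = \left(81 + 76\right) - \left(-149 - 9\right) = 157 - -158 = 157 + 158 = 315$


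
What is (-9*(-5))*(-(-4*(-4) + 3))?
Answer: -855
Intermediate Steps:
(-9*(-5))*(-(-4*(-4) + 3)) = 45*(-(16 + 3)) = 45*(-1*19) = 45*(-19) = -855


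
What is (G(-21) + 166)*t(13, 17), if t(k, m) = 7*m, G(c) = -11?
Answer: 18445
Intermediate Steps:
(G(-21) + 166)*t(13, 17) = (-11 + 166)*(7*17) = 155*119 = 18445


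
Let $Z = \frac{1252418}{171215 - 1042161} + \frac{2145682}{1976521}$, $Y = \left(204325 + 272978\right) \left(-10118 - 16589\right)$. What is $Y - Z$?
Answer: $- \frac{10971902424424822666390}{860721529433} \approx -1.2747 \cdot 10^{10}$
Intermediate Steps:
$Y = -12747331221$ ($Y = 477303 \left(-26707\right) = -12747331221$)
$Z = - \frac{303328661303}{860721529433}$ ($Z = \frac{1252418}{-870946} + 2145682 \cdot \frac{1}{1976521} = 1252418 \left(- \frac{1}{870946}\right) + \frac{2145682}{1976521} = - \frac{626209}{435473} + \frac{2145682}{1976521} = - \frac{303328661303}{860721529433} \approx -0.35241$)
$Y - Z = -12747331221 - - \frac{303328661303}{860721529433} = -12747331221 + \frac{303328661303}{860721529433} = - \frac{10971902424424822666390}{860721529433}$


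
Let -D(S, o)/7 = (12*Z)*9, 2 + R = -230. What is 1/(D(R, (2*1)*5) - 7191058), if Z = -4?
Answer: -1/7188034 ≈ -1.3912e-7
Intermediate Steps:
R = -232 (R = -2 - 230 = -232)
D(S, o) = 3024 (D(S, o) = -7*12*(-4)*9 = -(-336)*9 = -7*(-432) = 3024)
1/(D(R, (2*1)*5) - 7191058) = 1/(3024 - 7191058) = 1/(-7188034) = -1/7188034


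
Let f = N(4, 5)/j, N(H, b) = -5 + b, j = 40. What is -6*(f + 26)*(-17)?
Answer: 2652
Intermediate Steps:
f = 0 (f = (-5 + 5)/40 = 0*(1/40) = 0)
-6*(f + 26)*(-17) = -6*(0 + 26)*(-17) = -156*(-17) = -6*(-442) = 2652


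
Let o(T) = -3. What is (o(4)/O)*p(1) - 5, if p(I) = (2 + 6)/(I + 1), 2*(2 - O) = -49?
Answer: -289/53 ≈ -5.4528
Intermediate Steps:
O = 53/2 (O = 2 - 1/2*(-49) = 2 + 49/2 = 53/2 ≈ 26.500)
p(I) = 8/(1 + I)
(o(4)/O)*p(1) - 5 = (-3/53/2)*(8/(1 + 1)) - 5 = (-3*2/53)*(8/2) - 5 = -48/(53*2) - 5 = -6/53*4 - 5 = -24/53 - 5 = -289/53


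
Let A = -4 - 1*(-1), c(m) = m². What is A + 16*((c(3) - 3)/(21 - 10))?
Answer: 63/11 ≈ 5.7273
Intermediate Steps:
A = -3 (A = -4 + 1 = -3)
A + 16*((c(3) - 3)/(21 - 10)) = -3 + 16*((3² - 3)/(21 - 10)) = -3 + 16*((9 - 3)/11) = -3 + 16*(6*(1/11)) = -3 + 16*(6/11) = -3 + 96/11 = 63/11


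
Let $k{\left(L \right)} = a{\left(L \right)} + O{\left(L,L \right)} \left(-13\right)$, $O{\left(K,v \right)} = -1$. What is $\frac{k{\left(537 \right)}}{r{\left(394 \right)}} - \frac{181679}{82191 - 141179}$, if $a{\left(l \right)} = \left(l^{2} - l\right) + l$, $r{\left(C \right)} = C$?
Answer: $\frac{8541329471}{11620636} \approx 735.01$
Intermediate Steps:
$a{\left(l \right)} = l^{2}$
$k{\left(L \right)} = 13 + L^{2}$ ($k{\left(L \right)} = L^{2} - -13 = L^{2} + 13 = 13 + L^{2}$)
$\frac{k{\left(537 \right)}}{r{\left(394 \right)}} - \frac{181679}{82191 - 141179} = \frac{13 + 537^{2}}{394} - \frac{181679}{82191 - 141179} = \left(13 + 288369\right) \frac{1}{394} - \frac{181679}{-58988} = 288382 \cdot \frac{1}{394} - - \frac{181679}{58988} = \frac{144191}{197} + \frac{181679}{58988} = \frac{8541329471}{11620636}$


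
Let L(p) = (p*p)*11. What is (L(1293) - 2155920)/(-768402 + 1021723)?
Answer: 16234419/253321 ≈ 64.086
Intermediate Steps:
L(p) = 11*p² (L(p) = p²*11 = 11*p²)
(L(1293) - 2155920)/(-768402 + 1021723) = (11*1293² - 2155920)/(-768402 + 1021723) = (11*1671849 - 2155920)/253321 = (18390339 - 2155920)*(1/253321) = 16234419*(1/253321) = 16234419/253321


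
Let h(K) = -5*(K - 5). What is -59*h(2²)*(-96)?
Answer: 28320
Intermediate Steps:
h(K) = 25 - 5*K (h(K) = -5*(-5 + K) = 25 - 5*K)
-59*h(2²)*(-96) = -59*(25 - 5*2²)*(-96) = -59*(25 - 5*4)*(-96) = -59*(25 - 20)*(-96) = -59*5*(-96) = -295*(-96) = 28320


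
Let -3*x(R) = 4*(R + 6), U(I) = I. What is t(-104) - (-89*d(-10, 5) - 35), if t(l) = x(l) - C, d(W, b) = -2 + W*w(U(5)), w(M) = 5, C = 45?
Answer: -13522/3 ≈ -4507.3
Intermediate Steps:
x(R) = -8 - 4*R/3 (x(R) = -4*(R + 6)/3 = -4*(6 + R)/3 = -(24 + 4*R)/3 = -8 - 4*R/3)
d(W, b) = -2 + 5*W (d(W, b) = -2 + W*5 = -2 + 5*W)
t(l) = -53 - 4*l/3 (t(l) = (-8 - 4*l/3) - 1*45 = (-8 - 4*l/3) - 45 = -53 - 4*l/3)
t(-104) - (-89*d(-10, 5) - 35) = (-53 - 4/3*(-104)) - (-89*(-2 + 5*(-10)) - 35) = (-53 + 416/3) - (-89*(-2 - 50) - 35) = 257/3 - (-89*(-52) - 35) = 257/3 - (4628 - 35) = 257/3 - 1*4593 = 257/3 - 4593 = -13522/3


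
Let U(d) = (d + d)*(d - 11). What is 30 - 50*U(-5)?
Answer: -7970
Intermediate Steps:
U(d) = 2*d*(-11 + d) (U(d) = (2*d)*(-11 + d) = 2*d*(-11 + d))
30 - 50*U(-5) = 30 - 100*(-5)*(-11 - 5) = 30 - 100*(-5)*(-16) = 30 - 50*160 = 30 - 8000 = -7970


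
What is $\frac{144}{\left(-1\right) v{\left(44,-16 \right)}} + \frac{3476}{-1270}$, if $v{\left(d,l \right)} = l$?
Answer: $\frac{3977}{635} \approx 6.263$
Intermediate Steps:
$\frac{144}{\left(-1\right) v{\left(44,-16 \right)}} + \frac{3476}{-1270} = \frac{144}{\left(-1\right) \left(-16\right)} + \frac{3476}{-1270} = \frac{144}{16} + 3476 \left(- \frac{1}{1270}\right) = 144 \cdot \frac{1}{16} - \frac{1738}{635} = 9 - \frac{1738}{635} = \frac{3977}{635}$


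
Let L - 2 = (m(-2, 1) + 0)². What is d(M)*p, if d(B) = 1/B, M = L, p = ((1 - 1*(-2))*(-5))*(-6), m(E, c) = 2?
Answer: 15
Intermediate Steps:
L = 6 (L = 2 + (2 + 0)² = 2 + 2² = 2 + 4 = 6)
p = 90 (p = ((1 + 2)*(-5))*(-6) = (3*(-5))*(-6) = -15*(-6) = 90)
M = 6
d(B) = 1/B
d(M)*p = 90/6 = (⅙)*90 = 15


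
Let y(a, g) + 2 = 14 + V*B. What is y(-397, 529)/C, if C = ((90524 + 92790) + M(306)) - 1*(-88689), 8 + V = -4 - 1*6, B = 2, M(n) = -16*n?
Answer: -24/267107 ≈ -8.9852e-5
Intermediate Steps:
V = -18 (V = -8 + (-4 - 1*6) = -8 + (-4 - 6) = -8 - 10 = -18)
y(a, g) = -24 (y(a, g) = -2 + (14 - 18*2) = -2 + (14 - 36) = -2 - 22 = -24)
C = 267107 (C = ((90524 + 92790) - 16*306) - 1*(-88689) = (183314 - 4896) + 88689 = 178418 + 88689 = 267107)
y(-397, 529)/C = -24/267107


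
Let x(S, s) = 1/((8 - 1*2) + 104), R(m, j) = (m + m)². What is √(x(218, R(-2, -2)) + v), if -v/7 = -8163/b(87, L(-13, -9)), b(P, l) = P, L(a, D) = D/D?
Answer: √6683684810/3190 ≈ 25.628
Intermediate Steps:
R(m, j) = 4*m² (R(m, j) = (2*m)² = 4*m²)
x(S, s) = 1/110 (x(S, s) = 1/((8 - 2) + 104) = 1/(6 + 104) = 1/110)
L(a, D) = 1
v = 19047/29 (v = -(-57141)/87 = -7*(-2721/29) = 19047/29 ≈ 656.79)
√(x(218, R(-2, -2)) + v) = √(1/110 + 19047/29) = √(2095199/3190) = √6683684810/3190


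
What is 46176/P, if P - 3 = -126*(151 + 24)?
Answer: -15392/7349 ≈ -2.0944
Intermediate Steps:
P = -22047 (P = 3 - 126*(151 + 24) = 3 - 126*175 = 3 - 22050 = -22047)
46176/P = 46176/(-22047) = 46176*(-1/22047) = -15392/7349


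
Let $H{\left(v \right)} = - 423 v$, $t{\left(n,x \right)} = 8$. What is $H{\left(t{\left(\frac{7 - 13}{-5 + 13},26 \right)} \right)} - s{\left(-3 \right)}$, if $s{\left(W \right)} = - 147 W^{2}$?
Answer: $-2061$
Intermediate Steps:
$H{\left(t{\left(\frac{7 - 13}{-5 + 13},26 \right)} \right)} - s{\left(-3 \right)} = \left(-423\right) 8 - - 147 \left(-3\right)^{2} = -3384 - \left(-147\right) 9 = -3384 - -1323 = -3384 + 1323 = -2061$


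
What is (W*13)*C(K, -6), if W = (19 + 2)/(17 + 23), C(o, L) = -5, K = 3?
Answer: -273/8 ≈ -34.125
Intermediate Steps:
W = 21/40 ≈ 0.52500
(W*13)*C(K, -6) = ((21/40)*13)*(-5) = (273/40)*(-5) = -273/8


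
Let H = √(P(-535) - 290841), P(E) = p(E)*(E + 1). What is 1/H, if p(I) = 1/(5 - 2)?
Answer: -I*√291019/291019 ≈ -0.0018537*I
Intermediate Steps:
p(I) = ⅓ (p(I) = 1/3 = ⅓)
P(E) = ⅓ + E/3 (P(E) = (E + 1)/3 = (1 + E)/3 = ⅓ + E/3)
H = I*√291019 (H = √((⅓ + (⅓)*(-535)) - 290841) = √((⅓ - 535/3) - 290841) = √(-178 - 290841) = √(-291019) = I*√291019 ≈ 539.46*I)
1/H = 1/(I*√291019) = -I*√291019/291019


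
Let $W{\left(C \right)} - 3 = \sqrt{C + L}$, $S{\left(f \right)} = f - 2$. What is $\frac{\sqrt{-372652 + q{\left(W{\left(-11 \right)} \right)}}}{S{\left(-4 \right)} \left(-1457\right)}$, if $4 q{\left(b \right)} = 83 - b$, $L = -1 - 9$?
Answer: $\frac{\sqrt{-1490528 - i \sqrt{21}}}{17484} \approx 1.0734 \cdot 10^{-7} - 0.069828 i$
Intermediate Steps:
$S{\left(f \right)} = -2 + f$ ($S{\left(f \right)} = f - 2 = -2 + f$)
$L = -10$
$W{\left(C \right)} = 3 + \sqrt{-10 + C}$ ($W{\left(C \right)} = 3 + \sqrt{C - 10} = 3 + \sqrt{-10 + C}$)
$q{\left(b \right)} = \frac{83}{4} - \frac{b}{4}$ ($q{\left(b \right)} = \frac{83 - b}{4} = \frac{83}{4} - \frac{b}{4}$)
$\frac{\sqrt{-372652 + q{\left(W{\left(-11 \right)} \right)}}}{S{\left(-4 \right)} \left(-1457\right)} = \frac{\sqrt{-372652 + \left(\frac{83}{4} - \frac{3 + \sqrt{-10 - 11}}{4}\right)}}{\left(-2 - 4\right) \left(-1457\right)} = \frac{\sqrt{-372652 + \left(\frac{83}{4} - \frac{3 + \sqrt{-21}}{4}\right)}}{\left(-6\right) \left(-1457\right)} = \frac{\sqrt{-372652 + \left(\frac{83}{4} - \frac{3 + i \sqrt{21}}{4}\right)}}{8742} = \sqrt{-372652 + \left(\frac{83}{4} - \left(\frac{3}{4} + \frac{i \sqrt{21}}{4}\right)\right)} \frac{1}{8742} = \sqrt{-372652 + \left(20 - \frac{i \sqrt{21}}{4}\right)} \frac{1}{8742} = \sqrt{-372632 - \frac{i \sqrt{21}}{4}} \cdot \frac{1}{8742} = \frac{\sqrt{-372632 - \frac{i \sqrt{21}}{4}}}{8742}$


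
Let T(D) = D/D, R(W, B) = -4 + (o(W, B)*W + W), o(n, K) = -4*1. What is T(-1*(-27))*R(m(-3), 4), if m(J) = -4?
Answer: 8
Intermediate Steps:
o(n, K) = -4
R(W, B) = -4 - 3*W (R(W, B) = -4 + (-4*W + W) = -4 - 3*W)
T(D) = 1
T(-1*(-27))*R(m(-3), 4) = 1*(-4 - 3*(-4)) = 1*(-4 + 12) = 1*8 = 8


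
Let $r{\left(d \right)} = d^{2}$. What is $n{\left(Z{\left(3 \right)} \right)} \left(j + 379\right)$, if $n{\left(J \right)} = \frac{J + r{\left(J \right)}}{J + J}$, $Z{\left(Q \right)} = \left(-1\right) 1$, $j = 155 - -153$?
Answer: $0$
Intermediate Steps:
$j = 308$ ($j = 155 + 153 = 308$)
$Z{\left(Q \right)} = -1$
$n{\left(J \right)} = \frac{J + J^{2}}{2 J}$ ($n{\left(J \right)} = \frac{J + J^{2}}{J + J} = \frac{J + J^{2}}{2 J}$)
$n{\left(Z{\left(3 \right)} \right)} \left(j + 379\right) = \left(\frac{1}{2} + \frac{1}{2} \left(-1\right)\right) \left(308 + 379\right) = \left(\frac{1}{2} - \frac{1}{2}\right) 687 = 0 \cdot 687 = 0$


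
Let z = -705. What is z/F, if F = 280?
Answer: -141/56 ≈ -2.5179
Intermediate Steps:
z/F = -705/280 = -705*1/280 = -141/56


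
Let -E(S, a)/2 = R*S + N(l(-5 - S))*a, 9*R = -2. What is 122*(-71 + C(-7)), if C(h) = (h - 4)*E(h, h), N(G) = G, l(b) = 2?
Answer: -378566/9 ≈ -42063.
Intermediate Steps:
R = -2/9 (R = (1/9)*(-2) = -2/9 ≈ -0.22222)
E(S, a) = -4*a + 4*S/9 (E(S, a) = -2*(-2*S/9 + 2*a) = -2*(2*a - 2*S/9) = -4*a + 4*S/9)
C(h) = -32*h*(-4 + h)/9 (C(h) = (h - 4)*(-4*h + 4*h/9) = (-4 + h)*(-32*h/9) = -32*h*(-4 + h)/9)
122*(-71 + C(-7)) = 122*(-71 + (32/9)*(-7)*(4 - 1*(-7))) = 122*(-71 + (32/9)*(-7)*(4 + 7)) = 122*(-71 + (32/9)*(-7)*11) = 122*(-71 - 2464/9) = 122*(-3103/9) = -378566/9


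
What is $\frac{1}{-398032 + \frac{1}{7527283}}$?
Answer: $- \frac{7527283}{2996099507055} \approx -2.5124 \cdot 10^{-6}$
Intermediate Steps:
$\frac{1}{-398032 + \frac{1}{7527283}} = \frac{1}{- \frac{2996099507055}{7527283}} = - \frac{7527283}{2996099507055}$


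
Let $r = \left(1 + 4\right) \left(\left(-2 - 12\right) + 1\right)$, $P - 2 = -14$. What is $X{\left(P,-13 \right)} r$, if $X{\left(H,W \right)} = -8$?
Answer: $520$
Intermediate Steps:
$P = -12$ ($P = 2 - 14 = -12$)
$r = -65$ ($r = 5 \left(\left(-2 - 12\right) + 1\right) = 5 \left(-14 + 1\right) = 5 \left(-13\right) = -65$)
$X{\left(P,-13 \right)} r = \left(-8\right) \left(-65\right) = 520$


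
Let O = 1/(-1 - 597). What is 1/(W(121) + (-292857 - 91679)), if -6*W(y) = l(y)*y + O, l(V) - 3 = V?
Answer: -1196/462895853 ≈ -2.5837e-6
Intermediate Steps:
O = -1/598 (O = 1/(-598) = -1/598 ≈ -0.0016722)
l(V) = 3 + V
W(y) = 1/3588 - y*(3 + y)/6 (W(y) = -((3 + y)*y - 1/598)/6 = -(y*(3 + y) - 1/598)/6 = -(-1/598 + y*(3 + y))/6 = 1/3588 - y*(3 + y)/6)
1/(W(121) + (-292857 - 91679)) = 1/((1/3588 - 1/6*121*(3 + 121)) + (-292857 - 91679)) = 1/((1/3588 - 1/6*121*124) - 384536) = 1/((1/3588 - 7502/3) - 384536) = 1/(-2990797/1196 - 384536) = 1/(-462895853/1196) = -1196/462895853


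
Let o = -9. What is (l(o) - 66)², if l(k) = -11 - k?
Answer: 4624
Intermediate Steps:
(l(o) - 66)² = ((-11 - 1*(-9)) - 66)² = ((-11 + 9) - 66)² = (-2 - 66)² = (-68)² = 4624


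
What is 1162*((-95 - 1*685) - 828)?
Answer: -1868496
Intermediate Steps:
1162*((-95 - 1*685) - 828) = 1162*((-95 - 685) - 828) = 1162*(-780 - 828) = 1162*(-1608) = -1868496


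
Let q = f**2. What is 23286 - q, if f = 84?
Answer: 16230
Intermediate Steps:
q = 7056 (q = 84**2 = 7056)
23286 - q = 23286 - 1*7056 = 23286 - 7056 = 16230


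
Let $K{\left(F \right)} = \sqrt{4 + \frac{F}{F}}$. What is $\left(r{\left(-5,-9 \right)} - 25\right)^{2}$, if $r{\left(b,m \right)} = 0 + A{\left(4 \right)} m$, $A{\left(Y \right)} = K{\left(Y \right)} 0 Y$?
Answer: $625$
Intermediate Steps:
$K{\left(F \right)} = \sqrt{5}$ ($K{\left(F \right)} = \sqrt{4 + 1} = \sqrt{5}$)
$A{\left(Y \right)} = 0$ ($A{\left(Y \right)} = \sqrt{5} \cdot 0 Y = 0 Y = 0$)
$r{\left(b,m \right)} = 0$ ($r{\left(b,m \right)} = 0 + 0 m = 0 + 0 = 0$)
$\left(r{\left(-5,-9 \right)} - 25\right)^{2} = \left(0 - 25\right)^{2} = \left(-25\right)^{2} = 625$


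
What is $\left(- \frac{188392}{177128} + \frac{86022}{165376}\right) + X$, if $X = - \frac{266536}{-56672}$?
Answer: $\frac{1926736873179}{463191137024} \approx 4.1597$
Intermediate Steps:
$X = \frac{33317}{7084}$ ($X = \left(-266536\right) \left(- \frac{1}{56672}\right) = \frac{33317}{7084} \approx 4.7031$)
$\left(- \frac{188392}{177128} + \frac{86022}{165376}\right) + X = \left(- \frac{188392}{177128} + \frac{86022}{165376}\right) + \frac{33317}{7084} = \left(\left(-188392\right) \frac{1}{177128} + 86022 \cdot \frac{1}{165376}\right) + \frac{33317}{7084} = \left(- \frac{23549}{22141} + \frac{43011}{82688}\right) + \frac{33317}{7084} = - \frac{994913161}{1830795008} + \frac{33317}{7084} = \frac{1926736873179}{463191137024}$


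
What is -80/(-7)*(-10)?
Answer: -800/7 ≈ -114.29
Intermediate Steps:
-80/(-7)*(-10) = -80*(-1)/7*(-10) = -16*(-5/7)*(-10) = (80/7)*(-10) = -800/7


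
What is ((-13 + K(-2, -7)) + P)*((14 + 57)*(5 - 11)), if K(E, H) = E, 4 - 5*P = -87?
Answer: -6816/5 ≈ -1363.2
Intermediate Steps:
P = 91/5 (P = ⅘ - ⅕*(-87) = ⅘ + 87/5 = 91/5 ≈ 18.200)
((-13 + K(-2, -7)) + P)*((14 + 57)*(5 - 11)) = ((-13 - 2) + 91/5)*((14 + 57)*(5 - 11)) = (-15 + 91/5)*(71*(-6)) = (16/5)*(-426) = -6816/5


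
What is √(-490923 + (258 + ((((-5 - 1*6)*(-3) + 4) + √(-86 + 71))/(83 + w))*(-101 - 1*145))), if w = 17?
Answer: √(-49075602 - 246*I*√15)/10 ≈ 0.0068001 - 700.54*I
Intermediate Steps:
√(-490923 + (258 + ((((-5 - 1*6)*(-3) + 4) + √(-86 + 71))/(83 + w))*(-101 - 1*145))) = √(-490923 + (258 + ((((-5 - 1*6)*(-3) + 4) + √(-86 + 71))/(83 + 17))*(-101 - 1*145))) = √(-490923 + (258 + ((((-5 - 6)*(-3) + 4) + √(-15))/100)*(-101 - 145))) = √(-490923 + (258 + (((-11*(-3) + 4) + I*√15)*(1/100))*(-246))) = √(-490923 + (258 + (((33 + 4) + I*√15)*(1/100))*(-246))) = √(-490923 + (258 + ((37 + I*√15)*(1/100))*(-246))) = √(-490923 + (258 + (37/100 + I*√15/100)*(-246))) = √(-490923 + (258 + (-4551/50 - 123*I*√15/50))) = √(-490923 + (8349/50 - 123*I*√15/50)) = √(-24537801/50 - 123*I*√15/50)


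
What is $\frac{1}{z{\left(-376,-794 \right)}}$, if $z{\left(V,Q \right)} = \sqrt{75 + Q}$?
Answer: $- \frac{i \sqrt{719}}{719} \approx - 0.037294 i$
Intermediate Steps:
$\frac{1}{z{\left(-376,-794 \right)}} = \frac{1}{\sqrt{75 - 794}} = \frac{1}{\sqrt{-719}} = \frac{1}{i \sqrt{719}} = - \frac{i \sqrt{719}}{719}$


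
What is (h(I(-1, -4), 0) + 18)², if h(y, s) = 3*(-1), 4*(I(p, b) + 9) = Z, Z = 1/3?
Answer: 225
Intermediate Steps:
Z = ⅓ ≈ 0.33333
I(p, b) = -107/12 (I(p, b) = -9 + (¼)*(⅓) = -9 + 1/12 = -107/12)
h(y, s) = -3
(h(I(-1, -4), 0) + 18)² = (-3 + 18)² = 15² = 225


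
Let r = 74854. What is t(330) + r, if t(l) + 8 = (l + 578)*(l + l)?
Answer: 674126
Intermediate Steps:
t(l) = -8 + 2*l*(578 + l) (t(l) = -8 + (l + 578)*(l + l) = -8 + (578 + l)*(2*l) = -8 + 2*l*(578 + l))
t(330) + r = (-8 + 2*330² + 1156*330) + 74854 = (-8 + 2*108900 + 381480) + 74854 = (-8 + 217800 + 381480) + 74854 = 599272 + 74854 = 674126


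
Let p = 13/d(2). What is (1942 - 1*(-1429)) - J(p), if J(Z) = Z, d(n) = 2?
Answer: 6729/2 ≈ 3364.5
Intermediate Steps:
p = 13/2 ≈ 6.5000
(1942 - 1*(-1429)) - J(p) = (1942 - 1*(-1429)) - 1*13/2 = (1942 + 1429) - 13/2 = 3371 - 13/2 = 6729/2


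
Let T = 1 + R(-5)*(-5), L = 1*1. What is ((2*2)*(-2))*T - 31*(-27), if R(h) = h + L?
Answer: 669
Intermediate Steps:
L = 1
R(h) = 1 + h (R(h) = h + 1 = 1 + h)
T = 21 (T = 1 + (1 - 5)*(-5) = 1 - 4*(-5) = 1 + 20 = 21)
((2*2)*(-2))*T - 31*(-27) = ((2*2)*(-2))*21 - 31*(-27) = (4*(-2))*21 + 837 = -8*21 + 837 = -168 + 837 = 669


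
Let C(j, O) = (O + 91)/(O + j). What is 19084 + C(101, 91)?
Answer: 1832155/96 ≈ 19085.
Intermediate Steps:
C(j, O) = (91 + O)/(O + j)
19084 + C(101, 91) = 19084 + (91 + 91)/(91 + 101) = 19084 + 182/192 = 19084 + (1/192)*182 = 19084 + 91/96 = 1832155/96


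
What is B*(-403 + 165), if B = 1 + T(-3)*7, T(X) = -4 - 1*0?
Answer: 6426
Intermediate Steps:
T(X) = -4 (T(X) = -4 + 0 = -4)
B = -27 (B = 1 - 4*7 = 1 - 28 = -27)
B*(-403 + 165) = -27*(-403 + 165) = -27*(-238) = 6426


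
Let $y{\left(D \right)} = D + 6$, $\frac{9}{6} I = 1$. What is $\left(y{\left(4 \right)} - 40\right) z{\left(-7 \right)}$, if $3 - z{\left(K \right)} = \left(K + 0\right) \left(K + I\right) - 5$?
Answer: $1090$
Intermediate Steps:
$I = \frac{2}{3}$ ($I = \frac{2}{3} \cdot 1 = \frac{2}{3} \approx 0.66667$)
$y{\left(D \right)} = 6 + D$
$z{\left(K \right)} = 8 - K \left(\frac{2}{3} + K\right)$ ($z{\left(K \right)} = 3 - \left(\left(K + 0\right) \left(K + \frac{2}{3}\right) - 5\right) = 3 - \left(K \left(\frac{2}{3} + K\right) - 5\right) = 3 - \left(-5 + K \left(\frac{2}{3} + K\right)\right) = 8 - K \left(\frac{2}{3} + K\right)$)
$\left(y{\left(4 \right)} - 40\right) z{\left(-7 \right)} = \left(\left(6 + 4\right) - 40\right) \left(8 - \left(-7\right)^{2} - - \frac{14}{3}\right) = \left(10 - 40\right) \left(8 - 49 + \frac{14}{3}\right) = - 30 \left(8 - 49 + \frac{14}{3}\right) = \left(-30\right) \left(- \frac{109}{3}\right) = 1090$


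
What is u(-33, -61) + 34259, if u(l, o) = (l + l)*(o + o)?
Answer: 42311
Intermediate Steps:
u(l, o) = 4*l*o (u(l, o) = (2*l)*(2*o) = 4*l*o)
u(-33, -61) + 34259 = 4*(-33)*(-61) + 34259 = 8052 + 34259 = 42311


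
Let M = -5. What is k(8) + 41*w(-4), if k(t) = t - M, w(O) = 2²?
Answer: 177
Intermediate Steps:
w(O) = 4
k(t) = 5 + t (k(t) = t - 1*(-5) = t + 5 = 5 + t)
k(8) + 41*w(-4) = (5 + 8) + 41*4 = 13 + 164 = 177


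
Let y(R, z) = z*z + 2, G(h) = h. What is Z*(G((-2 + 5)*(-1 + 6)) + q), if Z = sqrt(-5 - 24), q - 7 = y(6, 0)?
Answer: 24*I*sqrt(29) ≈ 129.24*I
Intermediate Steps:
y(R, z) = 2 + z**2 (y(R, z) = z**2 + 2 = 2 + z**2)
q = 9 (q = 7 + (2 + 0**2) = 7 + (2 + 0) = 7 + 2 = 9)
Z = I*sqrt(29) (Z = sqrt(-29) = I*sqrt(29) ≈ 5.3852*I)
Z*(G((-2 + 5)*(-1 + 6)) + q) = (I*sqrt(29))*((-2 + 5)*(-1 + 6) + 9) = (I*sqrt(29))*(3*5 + 9) = (I*sqrt(29))*(15 + 9) = (I*sqrt(29))*24 = 24*I*sqrt(29)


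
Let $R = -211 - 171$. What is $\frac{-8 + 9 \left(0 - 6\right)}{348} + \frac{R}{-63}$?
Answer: $\frac{21505}{3654} \approx 5.8853$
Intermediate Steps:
$R = -382$ ($R = -211 - 171 = -382$)
$\frac{-8 + 9 \left(0 - 6\right)}{348} + \frac{R}{-63} = \frac{-8 + 9 \left(0 - 6\right)}{348} - \frac{382}{-63} = \left(-8 + 9 \left(0 - 6\right)\right) \frac{1}{348} - - \frac{382}{63} = \left(-8 + 9 \left(-6\right)\right) \frac{1}{348} + \frac{382}{63} = \left(-8 - 54\right) \frac{1}{348} + \frac{382}{63} = \left(-62\right) \frac{1}{348} + \frac{382}{63} = - \frac{31}{174} + \frac{382}{63} = \frac{21505}{3654}$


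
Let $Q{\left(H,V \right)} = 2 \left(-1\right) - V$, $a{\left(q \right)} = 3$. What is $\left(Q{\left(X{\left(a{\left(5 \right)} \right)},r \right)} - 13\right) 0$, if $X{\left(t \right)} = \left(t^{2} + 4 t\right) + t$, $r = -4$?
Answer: $0$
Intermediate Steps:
$X{\left(t \right)} = t^{2} + 5 t$
$Q{\left(H,V \right)} = -2 - V$
$\left(Q{\left(X{\left(a{\left(5 \right)} \right)},r \right)} - 13\right) 0 = \left(\left(-2 - -4\right) - 13\right) 0 = \left(\left(-2 + 4\right) - 13\right) 0 = \left(2 - 13\right) 0 = \left(-11\right) 0 = 0$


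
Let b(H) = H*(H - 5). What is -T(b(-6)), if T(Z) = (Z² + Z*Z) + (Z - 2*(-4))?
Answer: -8786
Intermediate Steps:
b(H) = H*(-5 + H)
T(Z) = 8 + Z + 2*Z² (T(Z) = (Z² + Z²) + (Z + 8) = 2*Z² + (8 + Z) = 8 + Z + 2*Z²)
-T(b(-6)) = -(8 - 6*(-5 - 6) + 2*(-6*(-5 - 6))²) = -(8 - 6*(-11) + 2*(-6*(-11))²) = -(8 + 66 + 2*66²) = -(8 + 66 + 2*4356) = -(8 + 66 + 8712) = -1*8786 = -8786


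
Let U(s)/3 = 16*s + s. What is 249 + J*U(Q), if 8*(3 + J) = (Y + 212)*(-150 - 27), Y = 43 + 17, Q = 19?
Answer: -5834100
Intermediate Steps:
Y = 60
U(s) = 51*s (U(s) = 3*(16*s + s) = 3*(17*s) = 51*s)
J = -6021 (J = -3 + ((60 + 212)*(-150 - 27))/8 = -3 + (272*(-177))/8 = -3 + (1/8)*(-48144) = -3 - 6018 = -6021)
249 + J*U(Q) = 249 - 307071*19 = 249 - 6021*969 = 249 - 5834349 = -5834100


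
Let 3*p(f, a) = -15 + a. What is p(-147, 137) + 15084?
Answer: 45374/3 ≈ 15125.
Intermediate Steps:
p(f, a) = -5 + a/3 (p(f, a) = (-15 + a)/3 = -5 + a/3)
p(-147, 137) + 15084 = (-5 + (1/3)*137) + 15084 = (-5 + 137/3) + 15084 = 122/3 + 15084 = 45374/3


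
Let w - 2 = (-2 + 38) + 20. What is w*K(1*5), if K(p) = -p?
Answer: -290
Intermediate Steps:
w = 58 (w = 2 + ((-2 + 38) + 20) = 2 + (36 + 20) = 2 + 56 = 58)
w*K(1*5) = 58*(-5) = -290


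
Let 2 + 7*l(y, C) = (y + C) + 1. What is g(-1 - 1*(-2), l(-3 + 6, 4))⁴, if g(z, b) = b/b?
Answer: 1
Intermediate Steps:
l(y, C) = -⅐ + C/7 + y/7 (l(y, C) = -2/7 + ((y + C) + 1)/7 = -2/7 + ((C + y) + 1)/7 = -2/7 + (1 + C + y)/7 = -2/7 + (⅐ + C/7 + y/7) = -⅐ + C/7 + y/7)
g(z, b) = 1
g(-1 - 1*(-2), l(-3 + 6, 4))⁴ = 1⁴ = 1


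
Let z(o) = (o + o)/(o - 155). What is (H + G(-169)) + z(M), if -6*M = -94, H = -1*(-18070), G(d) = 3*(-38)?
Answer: 3752757/209 ≈ 17956.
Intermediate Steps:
G(d) = -114
H = 18070
M = 47/3 (M = -⅙*(-94) = 47/3 ≈ 15.667)
z(o) = 2*o/(-155 + o) (z(o) = (2*o)/(-155 + o) = 2*o/(-155 + o))
(H + G(-169)) + z(M) = (18070 - 114) + 2*(47/3)/(-155 + 47/3) = 17956 + 2*(47/3)/(-418/3) = 17956 + 2*(47/3)*(-3/418) = 17956 - 47/209 = 3752757/209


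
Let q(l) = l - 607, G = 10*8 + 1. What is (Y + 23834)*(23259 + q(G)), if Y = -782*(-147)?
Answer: 3155067604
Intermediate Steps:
G = 81 (G = 80 + 1 = 81)
Y = 114954
q(l) = -607 + l
(Y + 23834)*(23259 + q(G)) = (114954 + 23834)*(23259 + (-607 + 81)) = 138788*(23259 - 526) = 138788*22733 = 3155067604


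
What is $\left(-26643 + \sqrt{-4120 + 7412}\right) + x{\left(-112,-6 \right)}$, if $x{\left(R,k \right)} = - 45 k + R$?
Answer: $-26485 + 2 \sqrt{823} \approx -26428.0$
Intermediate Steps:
$x{\left(R,k \right)} = R - 45 k$
$\left(-26643 + \sqrt{-4120 + 7412}\right) + x{\left(-112,-6 \right)} = \left(-26643 + \sqrt{-4120 + 7412}\right) - -158 = \left(-26643 + \sqrt{3292}\right) + \left(-112 + 270\right) = \left(-26643 + 2 \sqrt{823}\right) + 158 = -26485 + 2 \sqrt{823}$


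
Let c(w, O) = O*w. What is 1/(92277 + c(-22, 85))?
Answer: 1/90407 ≈ 1.1061e-5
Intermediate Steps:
1/(92277 + c(-22, 85)) = 1/(92277 + 85*(-22)) = 1/(92277 - 1870) = 1/90407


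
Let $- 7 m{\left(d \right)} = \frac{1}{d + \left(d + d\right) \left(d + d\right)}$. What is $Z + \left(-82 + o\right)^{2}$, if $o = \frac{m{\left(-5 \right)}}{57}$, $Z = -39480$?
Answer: $- \frac{47063455086479}{1436789025} \approx -32756.0$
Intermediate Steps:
$m{\left(d \right)} = - \frac{1}{7 \left(d + 4 d^{2}\right)}$ ($m{\left(d \right)} = - \frac{1}{7 \left(d + \left(d + d\right) \left(d + d\right)\right)} = - \frac{1}{7 \left(d + 2 d 2 d\right)} = - \frac{1}{7 \left(d + 4 d^{2}\right)}$)
$o = - \frac{1}{37905}$ ($o = \frac{\left(- \frac{1}{7}\right) \frac{1}{-5} \frac{1}{1 + 4 \left(-5\right)}}{57} = \left(- \frac{1}{7}\right) \left(- \frac{1}{5}\right) \frac{1}{1 - 20} \cdot \frac{1}{57} = \left(- \frac{1}{7}\right) \left(- \frac{1}{5}\right) \frac{1}{-19} \cdot \frac{1}{57} = \left(- \frac{1}{7}\right) \left(- \frac{1}{5}\right) \left(- \frac{1}{19}\right) \frac{1}{57} = \left(- \frac{1}{665}\right) \frac{1}{57} = - \frac{1}{37905} \approx -2.6382 \cdot 10^{-5}$)
$Z + \left(-82 + o\right)^{2} = -39480 + \left(-82 - \frac{1}{37905}\right)^{2} = -39480 + \left(- \frac{3108211}{37905}\right)^{2} = -39480 + \frac{9660975620521}{1436789025} = - \frac{47063455086479}{1436789025}$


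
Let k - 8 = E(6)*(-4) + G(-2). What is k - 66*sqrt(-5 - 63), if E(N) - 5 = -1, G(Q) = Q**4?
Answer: 8 - 132*I*sqrt(17) ≈ 8.0 - 544.25*I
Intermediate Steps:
E(N) = 4 (E(N) = 5 - 1 = 4)
k = 8 (k = 8 + (4*(-4) + (-2)**4) = 8 + (-16 + 16) = 8 + 0 = 8)
k - 66*sqrt(-5 - 63) = 8 - 66*sqrt(-5 - 63) = 8 - 132*I*sqrt(17)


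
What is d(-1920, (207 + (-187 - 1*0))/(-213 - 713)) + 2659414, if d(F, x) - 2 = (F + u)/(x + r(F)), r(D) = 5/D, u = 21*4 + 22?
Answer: 11765981736/4303 ≈ 2.7344e+6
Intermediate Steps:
u = 106 (u = 84 + 22 = 106)
d(F, x) = 2 + (106 + F)/(x + 5/F) (d(F, x) = 2 + (F + 106)/(x + 5/F) = 2 + (106 + F)/(x + 5/F))
d(-1920, (207 + (-187 - 1*0))/(-213 - 713)) + 2659414 = (10 - 1920*(106 - 1920 + 2*((207 + (-187 - 1*0))/(-213 - 713))))/(5 - 1920*(207 + (-187 - 1*0))/(-213 - 713)) + 2659414 = (10 - 1920*(106 - 1920 + 2*((207 + (-187 + 0))/(-926))))/(5 - 1920*(207 + (-187 + 0))/(-926)) + 2659414 = (10 - 1920*(106 - 1920 + 2*((207 - 187)*(-1/926))))/(5 - 1920*(207 - 187)*(-1)/926) + 2659414 = (10 - 1920*(106 - 1920 + 2*(20*(-1/926))))/(5 - 38400*(-1)/926) + 2659414 = (10 - 1920*(106 - 1920 + 2*(-10/463)))/(5 - 1920*(-10/463)) + 2659414 = (10 - 1920*(106 - 1920 - 20/463))/(5 + 19200/463) + 2659414 = (10 - 1920*(-839902/463))/(21515/463) + 2659414 = 463*(10 + 1612611840/463)/21515 + 2659414 = (463/21515)*(1612616470/463) + 2659414 = 322523294/4303 + 2659414 = 11765981736/4303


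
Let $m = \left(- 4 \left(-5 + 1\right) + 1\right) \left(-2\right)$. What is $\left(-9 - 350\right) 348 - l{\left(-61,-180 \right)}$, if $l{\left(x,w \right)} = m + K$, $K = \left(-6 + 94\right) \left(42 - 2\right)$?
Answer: $-128418$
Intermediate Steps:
$K = 3520$ ($K = 88 \cdot 40 = 3520$)
$m = -34$ ($m = \left(\left(-4\right) \left(-4\right) + 1\right) \left(-2\right) = \left(16 + 1\right) \left(-2\right) = 17 \left(-2\right) = -34$)
$l{\left(x,w \right)} = 3486$ ($l{\left(x,w \right)} = -34 + 3520 = 3486$)
$\left(-9 - 350\right) 348 - l{\left(-61,-180 \right)} = \left(-9 - 350\right) 348 - 3486 = \left(-359\right) 348 - 3486 = -124932 - 3486 = -128418$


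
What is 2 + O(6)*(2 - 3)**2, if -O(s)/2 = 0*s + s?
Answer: -10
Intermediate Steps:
O(s) = -2*s (O(s) = -2*(0*s + s) = -2*(0 + s) = -2*s)
2 + O(6)*(2 - 3)**2 = 2 + (-2*6)*(2 - 3)**2 = 2 - 12*(-1)**2 = 2 - 12*1 = 2 - 12 = -10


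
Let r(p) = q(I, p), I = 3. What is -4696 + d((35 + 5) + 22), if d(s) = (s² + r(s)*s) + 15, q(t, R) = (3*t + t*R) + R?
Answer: 15097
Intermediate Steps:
q(t, R) = R + 3*t + R*t (q(t, R) = (3*t + R*t) + R = R + 3*t + R*t)
r(p) = 9 + 4*p (r(p) = p + 3*3 + p*3 = p + 9 + 3*p = 9 + 4*p)
d(s) = 15 + s² + s*(9 + 4*s) (d(s) = (s² + (9 + 4*s)*s) + 15 = (s² + s*(9 + 4*s)) + 15 = 15 + s² + s*(9 + 4*s))
-4696 + d((35 + 5) + 22) = -4696 + (15 + 5*((35 + 5) + 22)² + 9*((35 + 5) + 22)) = -4696 + (15 + 5*(40 + 22)² + 9*(40 + 22)) = -4696 + (15 + 5*62² + 9*62) = -4696 + (15 + 5*3844 + 558) = -4696 + (15 + 19220 + 558) = -4696 + 19793 = 15097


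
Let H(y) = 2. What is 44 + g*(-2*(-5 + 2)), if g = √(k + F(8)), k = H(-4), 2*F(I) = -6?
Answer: 44 + 6*I ≈ 44.0 + 6.0*I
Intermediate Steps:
F(I) = -3 (F(I) = (½)*(-6) = -3)
k = 2
g = I (g = √(2 - 3) = √(-1) = I ≈ 1.0*I)
44 + g*(-2*(-5 + 2)) = 44 + I*(-2*(-5 + 2)) = 44 + I*(-2*(-3)) = 44 + I*6 = 44 + 6*I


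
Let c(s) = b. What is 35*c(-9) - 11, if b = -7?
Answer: -256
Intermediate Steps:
c(s) = -7
35*c(-9) - 11 = 35*(-7) - 11 = -245 - 11 = -256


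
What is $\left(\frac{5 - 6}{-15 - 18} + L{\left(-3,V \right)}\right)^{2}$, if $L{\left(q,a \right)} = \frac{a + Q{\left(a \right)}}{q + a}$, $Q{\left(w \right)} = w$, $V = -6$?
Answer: $\frac{225}{121} \approx 1.8595$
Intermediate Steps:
$L{\left(q,a \right)} = \frac{2 a}{a + q}$ ($L{\left(q,a \right)} = \frac{a + a}{q + a} = \frac{2 a}{a + q}$)
$\left(\frac{5 - 6}{-15 - 18} + L{\left(-3,V \right)}\right)^{2} = \left(\frac{5 - 6}{-15 - 18} + 2 \left(-6\right) \frac{1}{-6 - 3}\right)^{2} = \left(- \frac{1}{-33} + 2 \left(-6\right) \frac{1}{-9}\right)^{2} = \left(\left(-1\right) \left(- \frac{1}{33}\right) + 2 \left(-6\right) \left(- \frac{1}{9}\right)\right)^{2} = \left(\frac{1}{33} + \frac{4}{3}\right)^{2} = \left(\frac{15}{11}\right)^{2} = \frac{225}{121}$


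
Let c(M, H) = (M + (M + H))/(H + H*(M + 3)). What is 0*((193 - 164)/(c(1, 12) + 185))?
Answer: 0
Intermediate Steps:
c(M, H) = (H + 2*M)/(H + H*(3 + M)) (c(M, H) = (M + (H + M))/(H + H*(3 + M)) = (H + 2*M)/(H + H*(3 + M)))
0*((193 - 164)/(c(1, 12) + 185)) = 0*((193 - 164)/((12 + 2*1)/(12*(4 + 1)) + 185)) = 0*(29/((1/12)*(12 + 2)/5 + 185)) = 0*(29/((1/12)*(1/5)*14 + 185)) = 0*(29/(7/30 + 185)) = 0*(29/(5557/30)) = 0*(29*(30/5557)) = 0*(870/5557) = 0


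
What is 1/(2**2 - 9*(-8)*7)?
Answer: 1/508 ≈ 0.0019685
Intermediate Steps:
1/(2**2 - 9*(-8)*7) = 1/(4 + 72*7) = 1/(4 + 504) = 1/508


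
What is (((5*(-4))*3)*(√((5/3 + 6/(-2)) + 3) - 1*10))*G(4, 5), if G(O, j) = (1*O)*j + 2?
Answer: 13200 - 440*√15 ≈ 11496.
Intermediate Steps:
G(O, j) = 2 + O*j (G(O, j) = O*j + 2 = 2 + O*j)
(((5*(-4))*3)*(√((5/3 + 6/(-2)) + 3) - 1*10))*G(4, 5) = (((5*(-4))*3)*(√((5/3 + 6/(-2)) + 3) - 1*10))*(2 + 4*5) = ((-20*3)*(√((5*(⅓) + 6*(-½)) + 3) - 10))*(2 + 20) = -60*(√((5/3 - 3) + 3) - 10)*22 = -60*(√(-4/3 + 3) - 10)*22 = -60*(√(5/3) - 10)*22 = -60*(√15/3 - 10)*22 = -60*(-10 + √15/3)*22 = (600 - 20*√15)*22 = 13200 - 440*√15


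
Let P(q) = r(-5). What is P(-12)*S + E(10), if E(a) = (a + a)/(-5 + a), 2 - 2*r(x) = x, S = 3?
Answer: 29/2 ≈ 14.500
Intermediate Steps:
r(x) = 1 - x/2
P(q) = 7/2 (P(q) = 1 - ½*(-5) = 1 + 5/2 = 7/2)
E(a) = 2*a/(-5 + a) (E(a) = (2*a)/(-5 + a) = 2*a/(-5 + a))
P(-12)*S + E(10) = (7/2)*3 + 2*10/(-5 + 10) = 21/2 + 2*10/5 = 21/2 + 2*10*(⅕) = 21/2 + 4 = 29/2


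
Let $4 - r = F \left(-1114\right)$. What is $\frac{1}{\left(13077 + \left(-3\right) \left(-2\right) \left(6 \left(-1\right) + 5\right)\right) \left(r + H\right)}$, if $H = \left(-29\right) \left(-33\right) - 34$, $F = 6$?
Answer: $\frac{1}{99483381} \approx 1.0052 \cdot 10^{-8}$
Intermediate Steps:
$H = 923$ ($H = 957 - 34 = 923$)
$r = 6688$ ($r = 4 - 6 \left(-1114\right) = 4 - -6684 = 4 + 6684 = 6688$)
$\frac{1}{\left(13077 + \left(-3\right) \left(-2\right) \left(6 \left(-1\right) + 5\right)\right) \left(r + H\right)} = \frac{1}{\left(13077 + \left(-3\right) \left(-2\right) \left(6 \left(-1\right) + 5\right)\right) \left(6688 + 923\right)} = \frac{1}{\left(13077 + 6 \left(-6 + 5\right)\right) 7611} = \frac{1}{13077 + 6 \left(-1\right)} \frac{1}{7611} = \frac{1}{13077 - 6} \cdot \frac{1}{7611} = \frac{1}{13071} \cdot \frac{1}{7611} = \frac{1}{99483381}$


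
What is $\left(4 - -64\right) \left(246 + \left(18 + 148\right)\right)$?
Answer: $28016$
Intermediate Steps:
$\left(4 - -64\right) \left(246 + \left(18 + 148\right)\right) = \left(4 + 64\right) \left(246 + 166\right) = 68 \cdot 412 = 28016$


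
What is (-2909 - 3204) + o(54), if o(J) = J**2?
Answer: -3197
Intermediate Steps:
(-2909 - 3204) + o(54) = (-2909 - 3204) + 54**2 = -6113 + 2916 = -3197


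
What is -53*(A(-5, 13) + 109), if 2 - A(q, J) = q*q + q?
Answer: -4823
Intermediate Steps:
A(q, J) = 2 - q - q**2 (A(q, J) = 2 - (q*q + q) = 2 - (q**2 + q) = 2 - (q + q**2) = 2 + (-q - q**2) = 2 - q - q**2)
-53*(A(-5, 13) + 109) = -53*((2 - 1*(-5) - 1*(-5)**2) + 109) = -53*((2 + 5 - 1*25) + 109) = -53*((2 + 5 - 25) + 109) = -53*(-18 + 109) = -53*91 = -4823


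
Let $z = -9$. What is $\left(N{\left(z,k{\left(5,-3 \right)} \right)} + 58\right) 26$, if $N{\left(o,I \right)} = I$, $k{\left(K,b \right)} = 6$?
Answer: $1664$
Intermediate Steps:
$\left(N{\left(z,k{\left(5,-3 \right)} \right)} + 58\right) 26 = \left(6 + 58\right) 26 = 64 \cdot 26 = 1664$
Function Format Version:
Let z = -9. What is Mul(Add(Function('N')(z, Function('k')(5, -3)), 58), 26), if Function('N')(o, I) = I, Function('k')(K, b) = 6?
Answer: 1664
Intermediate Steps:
Mul(Add(Function('N')(z, Function('k')(5, -3)), 58), 26) = Mul(Add(6, 58), 26) = Mul(64, 26) = 1664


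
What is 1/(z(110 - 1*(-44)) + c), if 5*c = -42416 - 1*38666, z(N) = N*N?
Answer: 5/37498 ≈ 0.00013334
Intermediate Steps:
z(N) = N**2
c = -81082/5 (c = (-42416 - 1*38666)/5 = (-42416 - 38666)/5 = (1/5)*(-81082) = -81082/5 ≈ -16216.)
1/(z(110 - 1*(-44)) + c) = 1/((110 - 1*(-44))**2 - 81082/5) = 1/((110 + 44)**2 - 81082/5) = 1/(154**2 - 81082/5) = 1/(23716 - 81082/5) = 1/(37498/5) = 5/37498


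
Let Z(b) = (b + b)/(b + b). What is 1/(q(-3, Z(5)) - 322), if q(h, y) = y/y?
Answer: -1/321 ≈ -0.0031153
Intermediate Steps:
Z(b) = 1 (Z(b) = (2*b)/((2*b)) = (2*b)*(1/(2*b)) = 1)
q(h, y) = 1
1/(q(-3, Z(5)) - 322) = 1/(1 - 322) = 1/(-321) = -1/321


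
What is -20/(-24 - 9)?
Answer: 20/33 ≈ 0.60606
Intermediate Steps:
-20/(-24 - 9) = -20/(-33) = -20*(-1/33) = 20/33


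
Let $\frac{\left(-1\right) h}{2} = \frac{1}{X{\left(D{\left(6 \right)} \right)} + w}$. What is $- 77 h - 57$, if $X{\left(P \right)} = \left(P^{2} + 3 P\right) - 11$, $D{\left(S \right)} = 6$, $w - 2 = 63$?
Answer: $- \frac{3001}{54} \approx -55.574$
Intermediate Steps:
$w = 65$ ($w = 2 + 63 = 65$)
$X{\left(P \right)} = -11 + P^{2} + 3 P$
$h = - \frac{1}{54}$ ($h = - \frac{2}{\left(-11 + 6^{2} + 3 \cdot 6\right) + 65} = - \frac{2}{\left(-11 + 36 + 18\right) + 65} = - \frac{2}{43 + 65} = - \frac{2}{108} = \left(-2\right) \frac{1}{108} = - \frac{1}{54} \approx -0.018519$)
$- 77 h - 57 = \left(-77\right) \left(- \frac{1}{54}\right) - 57 = \frac{77}{54} - 57 = - \frac{3001}{54}$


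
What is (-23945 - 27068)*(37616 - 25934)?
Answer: -595933866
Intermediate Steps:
(-23945 - 27068)*(37616 - 25934) = -51013*11682 = -595933866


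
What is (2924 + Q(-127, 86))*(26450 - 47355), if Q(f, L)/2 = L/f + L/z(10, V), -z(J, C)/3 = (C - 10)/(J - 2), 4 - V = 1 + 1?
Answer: -23734951660/381 ≈ -6.2296e+7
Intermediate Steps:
V = 2 (V = 4 - (1 + 1) = 4 - 1*2 = 4 - 2 = 2)
z(J, C) = -3*(-10 + C)/(-2 + J) (z(J, C) = -3*(C - 10)/(J - 2) = -3*(-10 + C)/(-2 + J))
Q(f, L) = 2*L/3 + 2*L/f (Q(f, L) = 2*(L/f + L/((3*(10 - 1*2)/(-2 + 10)))) = 2*(L/f + L/((3*(10 - 2)/8))) = 2*(L/f + L/((3*(⅛)*8))) = 2*(L/f + L/3) = 2*(L/3 + L/f) = 2*L/3 + 2*L/f)
(2924 + Q(-127, 86))*(26450 - 47355) = (2924 + (⅔)*86*(3 - 127)/(-127))*(26450 - 47355) = (2924 + (⅔)*86*(-1/127)*(-124))*(-20905) = (2924 + 21328/381)*(-20905) = (1135372/381)*(-20905) = -23734951660/381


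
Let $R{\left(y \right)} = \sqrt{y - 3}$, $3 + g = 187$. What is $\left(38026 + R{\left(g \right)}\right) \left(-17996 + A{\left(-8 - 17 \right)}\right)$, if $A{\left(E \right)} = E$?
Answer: $-685266546 - 18021 \sqrt{181} \approx -6.8551 \cdot 10^{8}$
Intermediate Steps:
$g = 184$ ($g = -3 + 187 = 184$)
$R{\left(y \right)} = \sqrt{-3 + y}$
$\left(38026 + R{\left(g \right)}\right) \left(-17996 + A{\left(-8 - 17 \right)}\right) = \left(38026 + \sqrt{-3 + 184}\right) \left(-17996 - 25\right) = \left(38026 + \sqrt{181}\right) \left(-17996 - 25\right) = \left(38026 + \sqrt{181}\right) \left(-18021\right) = -685266546 - 18021 \sqrt{181}$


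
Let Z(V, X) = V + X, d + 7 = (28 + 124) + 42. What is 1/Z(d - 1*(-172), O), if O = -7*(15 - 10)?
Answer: 1/324 ≈ 0.0030864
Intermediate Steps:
d = 187 (d = -7 + ((28 + 124) + 42) = -7 + (152 + 42) = -7 + 194 = 187)
O = -35 (O = -7*5 = -35)
1/Z(d - 1*(-172), O) = 1/((187 - 1*(-172)) - 35) = 1/((187 + 172) - 35) = 1/(359 - 35) = 1/324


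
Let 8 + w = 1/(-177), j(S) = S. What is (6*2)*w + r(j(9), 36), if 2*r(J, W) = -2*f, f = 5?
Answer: -5963/59 ≈ -101.07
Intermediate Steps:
w = -1417/177 (w = -8 + 1/(-177) = -8 - 1/177 = -1417/177 ≈ -8.0056)
r(J, W) = -5 (r(J, W) = (-2*5)/2 = (½)*(-10) = -5)
(6*2)*w + r(j(9), 36) = (6*2)*(-1417/177) - 5 = 12*(-1417/177) - 5 = -5668/59 - 5 = -5963/59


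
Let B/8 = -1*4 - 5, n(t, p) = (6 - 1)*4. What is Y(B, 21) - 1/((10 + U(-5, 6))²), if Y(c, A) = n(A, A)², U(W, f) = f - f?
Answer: 39999/100 ≈ 399.99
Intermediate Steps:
U(W, f) = 0
n(t, p) = 20 (n(t, p) = 5*4 = 20)
B = -72 (B = 8*(-1*4 - 5) = 8*(-4 - 5) = 8*(-9) = -72)
Y(c, A) = 400 (Y(c, A) = 20² = 400)
Y(B, 21) - 1/((10 + U(-5, 6))²) = 400 - 1/((10 + 0)²) = 400 - 1/(10²) = 400 - 1/100 = 39999/100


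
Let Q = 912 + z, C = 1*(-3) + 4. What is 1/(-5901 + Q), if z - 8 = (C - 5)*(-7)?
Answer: -1/4953 ≈ -0.00020190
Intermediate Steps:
C = 1 (C = -3 + 4 = 1)
z = 36 (z = 8 + (1 - 5)*(-7) = 8 - 4*(-7) = 8 + 28 = 36)
Q = 948 (Q = 912 + 36 = 948)
1/(-5901 + Q) = 1/(-5901 + 948) = 1/(-4953) = -1/4953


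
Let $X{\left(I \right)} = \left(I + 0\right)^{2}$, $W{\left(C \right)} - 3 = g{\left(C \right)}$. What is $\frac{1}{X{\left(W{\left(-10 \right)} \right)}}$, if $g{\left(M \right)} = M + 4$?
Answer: $\frac{1}{9} \approx 0.11111$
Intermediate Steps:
$g{\left(M \right)} = 4 + M$
$W{\left(C \right)} = 7 + C$ ($W{\left(C \right)} = 3 + \left(4 + C\right) = 7 + C$)
$X{\left(I \right)} = I^{2}$
$\frac{1}{X{\left(W{\left(-10 \right)} \right)}} = \frac{1}{\left(7 - 10\right)^{2}} = \frac{1}{\left(-3\right)^{2}} = \frac{1}{9}$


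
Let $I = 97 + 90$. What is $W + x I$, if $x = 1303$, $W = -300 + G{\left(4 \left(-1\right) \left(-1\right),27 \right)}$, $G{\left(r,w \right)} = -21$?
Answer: $243340$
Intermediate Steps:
$I = 187$
$W = -321$ ($W = -300 - 21 = -321$)
$W + x I = -321 + 1303 \cdot 187 = -321 + 243661 = 243340$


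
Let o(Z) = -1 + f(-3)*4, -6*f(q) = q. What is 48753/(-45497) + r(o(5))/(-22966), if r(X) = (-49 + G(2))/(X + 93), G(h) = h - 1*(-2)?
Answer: -105246124047/98219105588 ≈ -1.0715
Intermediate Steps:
G(h) = 2 + h (G(h) = h + 2 = 2 + h)
f(q) = -q/6
o(Z) = 1 (o(Z) = -1 - 1/6*(-3)*4 = -1 + (1/2)*4 = -1 + 2 = 1)
r(X) = -45/(93 + X) (r(X) = (-49 + (2 + 2))/(X + 93) = (-49 + 4)/(93 + X) = -45/(93 + X))
48753/(-45497) + r(o(5))/(-22966) = 48753/(-45497) - 45/(93 + 1)/(-22966) = 48753*(-1/45497) - 45/94*(-1/22966) = -48753/45497 - 45*1/94*(-1/22966) = -48753/45497 - 45/94*(-1/22966) = -48753/45497 + 45/2158804 = -105246124047/98219105588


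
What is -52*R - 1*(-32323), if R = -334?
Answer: 49691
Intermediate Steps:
-52*R - 1*(-32323) = -52*(-334) - 1*(-32323) = 17368 + 32323 = 49691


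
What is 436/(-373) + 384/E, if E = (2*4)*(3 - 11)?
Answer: -2674/373 ≈ -7.1689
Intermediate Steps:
E = -64 (E = 8*(-8) = -64)
436/(-373) + 384/E = 436/(-373) + 384/(-64) = 436*(-1/373) + 384*(-1/64) = -436/373 - 6 = -2674/373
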